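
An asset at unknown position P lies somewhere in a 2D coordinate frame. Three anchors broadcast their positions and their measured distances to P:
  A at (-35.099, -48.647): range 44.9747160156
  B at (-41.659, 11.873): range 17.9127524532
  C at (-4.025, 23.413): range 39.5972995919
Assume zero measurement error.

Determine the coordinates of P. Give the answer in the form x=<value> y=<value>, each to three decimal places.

x=-32.857 y=-3.728

eq1: (x + 35.099)² + (y + 48.647)² = 44.9747160156²
eq2: (x + 41.659)² + (y − 11.873)² = 17.9127524532²
eq3: (x + 4.025)² + (y − 23.413)² = 39.5972995919²
eq2−eq1, eq2−eq3 (x²,y² cancel):
  13.120·x − 121.040·y = 20.171620
  75.268·x + 23.080·y = -2559.150651
det = 13.120·23.080 − -121.040·75.268 = 9413.248320
x = (20.171620·23.080 − -121.040·-2559.150651) / 9413.248320 = -32.857312
y = (13.120·-2559.150651 − 20.171620·75.268) / 9413.248320 = -3.728185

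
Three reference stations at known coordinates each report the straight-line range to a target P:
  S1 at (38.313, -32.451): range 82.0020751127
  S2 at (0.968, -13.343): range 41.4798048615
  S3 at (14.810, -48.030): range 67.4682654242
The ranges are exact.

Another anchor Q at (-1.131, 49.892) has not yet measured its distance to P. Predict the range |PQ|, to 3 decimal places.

eq1: (x − 38.313)² + (y + 32.451)² = 82.0020751127²
eq2: (x − 0.968)² + (y + 13.343)² = 41.4798048615²
eq3: (x − 14.810)² + (y + 48.030)² = 67.4682654242²
eq1−eq3, eq1−eq2 (x²,y² cancel):
  -47.006·x − 31.158·y = 2177.637113
  -74.690·x + 38.216·y = 2661.785414
det = -47.006·38.216 − -31.158·-74.690 = -4123.572316
x = (2177.637113·38.216 − -31.158·2661.785414) / -4123.572316 = -40.294307
y = (-47.006·2661.785414 − 2177.637113·-74.690) / -4123.572316 = -9.100806
|P − Q| = √((-40.294307 − -1.131)² + (-9.100806 − 49.892)²) = 70.809009

70.809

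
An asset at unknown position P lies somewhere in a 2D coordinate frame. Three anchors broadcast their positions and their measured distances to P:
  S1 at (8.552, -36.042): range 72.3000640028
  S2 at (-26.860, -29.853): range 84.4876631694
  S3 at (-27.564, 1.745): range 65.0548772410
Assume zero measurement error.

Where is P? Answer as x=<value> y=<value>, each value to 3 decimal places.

x=29.386 y=33.191

eq1: (x − 8.552)² + (y + 36.042)² = 72.3000640028²
eq2: (x + 26.860)² + (y + 29.853)² = 84.4876631694²
eq3: (x + 27.564)² + (y − 1.745)² = 65.0548772410²
eq3−eq1, eq3−eq2 (x²,y² cancel):
  72.232·x − 75.574·y = -385.818855
  1.408·x − 63.196·y = -2056.186087
det = 72.232·-63.196 − -75.574·1.408 = -4458.365280
x = (-385.818855·-63.196 − -75.574·-2056.186087) / -4458.365280 = 29.385658
y = (72.232·-2056.186087 − -385.818855·1.408) / -4458.365280 = 33.191359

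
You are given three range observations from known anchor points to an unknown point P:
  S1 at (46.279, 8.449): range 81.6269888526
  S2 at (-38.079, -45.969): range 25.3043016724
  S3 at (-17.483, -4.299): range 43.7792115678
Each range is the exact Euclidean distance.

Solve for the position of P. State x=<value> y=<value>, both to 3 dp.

x=-12.843 y=-47.832

eq1: (x − 46.279)² + (y − 8.449)² = 81.6269888526²
eq2: (x + 38.079)² + (y + 45.969)² = 25.3043016724²
eq3: (x + 17.483)² + (y + 4.299)² = 43.7792115678²
eq3−eq2, eq3−eq1 (x²,y² cancel):
  -41.192·x − 83.340·y = 4515.334194
  127.524·x + 25.496·y = -2857.351192
det = -41.192·25.496 − -83.340·127.524 = 9577.618928
x = (4515.334194·25.496 − -83.340·-2857.351192) / 9577.618928 = -12.843347
y = (-41.192·-2857.351192 − 4515.334194·127.524) / 9577.618928 = -47.831666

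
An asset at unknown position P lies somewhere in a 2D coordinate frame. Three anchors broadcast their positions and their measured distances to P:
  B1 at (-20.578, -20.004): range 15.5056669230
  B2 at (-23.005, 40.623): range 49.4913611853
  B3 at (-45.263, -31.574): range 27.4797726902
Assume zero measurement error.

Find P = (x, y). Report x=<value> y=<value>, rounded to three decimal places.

x=-30.708 y=-8.265

eq1: (x + 20.578)² + (y + 20.004)² = 15.5056669230²
eq2: (x + 23.005)² + (y − 40.623)² = 49.4913611853²
eq3: (x + 45.263)² + (y + 31.574)² = 27.4797726902²
eq1−eq2, eq1−eq3 (x²,y² cancel):
  -4.854·x + 121.254·y = -853.125071
  -49.370·x − 23.140·y = 1707.330345
det = -4.854·-23.140 − 121.254·-49.370 = 6098.631540
x = (-853.125071·-23.140 − 121.254·1707.330345) / 6098.631540 = -30.708417
y = (-4.854·1707.330345 − -853.125071·-49.370) / 6098.631540 = -8.265160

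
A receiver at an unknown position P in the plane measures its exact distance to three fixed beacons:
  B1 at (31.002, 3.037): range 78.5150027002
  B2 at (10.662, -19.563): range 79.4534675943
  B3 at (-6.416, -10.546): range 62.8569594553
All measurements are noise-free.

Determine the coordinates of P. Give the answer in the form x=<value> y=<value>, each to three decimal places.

eq1: (x − 31.002)² + (y − 3.037)² = 78.5150027002²
eq2: (x − 10.662)² + (y + 19.563)² = 79.4534675943²
eq3: (x + 6.416)² + (y + 10.546)² = 62.8569594553²
eq2−eq1, eq2−eq3 (x²,y² cancel):
  40.680·x + 45.200·y = 622.206024
  -34.156·x + 18.034·y = 2017.850120
det = 40.680·18.034 − 45.200·-34.156 = 2277.474320
x = (622.206024·18.034 − 45.200·2017.850120) / 2277.474320 = -35.120467
y = (40.680·2017.850120 − 622.206024·-34.156) / 2277.474320 = 45.374040

x=-35.120 y=45.374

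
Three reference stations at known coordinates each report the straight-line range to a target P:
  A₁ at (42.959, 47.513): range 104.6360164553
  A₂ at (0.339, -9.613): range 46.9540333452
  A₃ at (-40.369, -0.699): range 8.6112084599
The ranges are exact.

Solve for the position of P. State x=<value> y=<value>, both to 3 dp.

x=-46.526 y=-6.720

eq1: (x − 42.959)² + (y − 47.513)² = 104.6360164553²
eq2: (x − 0.339)² + (y + 9.613)² = 46.9540333452²
eq3: (x + 40.369)² + (y + 0.699)² = 8.6112084599²
eq1−eq3, eq1−eq2 (x²,y² cancel):
  -166.656·x − 96.424·y = 8401.726940
  -85.240·x − 114.252·y = 4733.578532
det = -166.656·-114.252 − -96.424·-85.240 = 10821.599552
x = (8401.726940·-114.252 − -96.424·4733.578532) / 10821.599552 = -46.525796
y = (-166.656·4733.578532 − 8401.726940·-85.240) / 10821.599552 = -6.719530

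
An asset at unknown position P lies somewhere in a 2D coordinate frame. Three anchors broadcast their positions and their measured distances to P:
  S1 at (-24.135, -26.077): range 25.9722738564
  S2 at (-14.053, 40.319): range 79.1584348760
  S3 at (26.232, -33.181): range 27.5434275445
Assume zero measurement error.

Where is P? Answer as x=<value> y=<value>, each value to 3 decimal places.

x=-0.931 y=-37.744

eq1: (x + 24.135)² + (y + 26.077)² = 25.9722738564²
eq2: (x + 14.053)² + (y − 40.319)² = 79.1584348760²
eq3: (x − 26.232)² + (y + 33.181)² = 27.5434275445²
eq3−eq1, eq3−eq2 (x²,y² cancel):
  -100.734·x + 14.208·y = -442.507039
  -80.570·x + 147.000·y = -5473.405426
det = -100.734·147.000 − 14.208·-80.570 = -13663.159440
x = (-442.507039·147.000 − 14.208·-5473.405426) / -13663.159440 = -0.930796
y = (-100.734·-5473.405426 − -442.507039·-80.570) / -13663.159440 = -37.744215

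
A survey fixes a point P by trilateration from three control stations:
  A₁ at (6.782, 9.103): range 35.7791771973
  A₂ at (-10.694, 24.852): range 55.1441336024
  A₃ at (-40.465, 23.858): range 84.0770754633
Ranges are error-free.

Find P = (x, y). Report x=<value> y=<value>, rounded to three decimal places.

eq1: (x − 6.782)² + (y − 9.103)² = 35.7791771973²
eq2: (x + 10.694)² + (y − 24.852)² = 55.1441336024²
eq3: (x + 40.465)² + (y − 23.858)² = 84.0770754633²
eq3−eq1, eq3−eq2 (x²,y² cancel):
  94.494·x − 29.510·y = 3711.044842
  59.542·x + 1.988·y = 2553.442299
det = 94.494·1.988 − -29.510·59.542 = 1944.938492
x = (3711.044842·1.988 − -29.510·2553.442299) / 1944.938492 = 42.535864
y = (94.494·2553.442299 − 3711.044842·59.542) / 1944.938492 = 10.448631

x=42.536 y=10.449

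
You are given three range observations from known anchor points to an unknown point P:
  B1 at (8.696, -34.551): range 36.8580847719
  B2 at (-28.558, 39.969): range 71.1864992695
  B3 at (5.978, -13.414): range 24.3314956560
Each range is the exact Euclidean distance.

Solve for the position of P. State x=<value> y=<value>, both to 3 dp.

x=28.056 y=-3.187

eq1: (x − 8.696)² + (y + 34.551)² = 36.8580847719²
eq2: (x + 28.558)² + (y − 39.969)² = 71.1864992695²
eq3: (x − 5.978)² + (y + 13.414)² = 24.3314956560²
eq3−eq2, eq3−eq1 (x²,y² cancel):
  -69.072·x + 106.766·y = -2278.087552
  5.436·x − 42.274·y = 287.223405
det = -69.072·-42.274 − 106.766·5.436 = 2339.569752
x = (-2278.087552·-42.274 − 106.766·287.223405) / 2339.569752 = 28.055662
y = (-69.072·287.223405 − -2278.087552·5.436) / 2339.569752 = -3.186659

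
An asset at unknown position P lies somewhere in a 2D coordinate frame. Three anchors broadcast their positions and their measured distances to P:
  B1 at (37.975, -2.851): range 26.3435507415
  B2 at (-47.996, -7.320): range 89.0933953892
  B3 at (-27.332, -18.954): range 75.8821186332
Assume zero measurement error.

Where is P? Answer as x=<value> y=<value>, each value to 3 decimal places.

x=35.638 y=23.389

eq1: (x − 37.975)² + (y + 2.851)² = 26.3435507415²
eq2: (x + 47.996)² + (y + 7.320)² = 89.0933953892²
eq3: (x + 27.332)² + (y + 18.954)² = 75.8821186332²
eq2−eq1, eq2−eq3 (x²,y² cancel):
  171.942·x + 8.938·y = 6336.680846
  41.328·x − 23.268·y = 928.631098
det = 171.942·-23.268 − 8.938·41.328 = -4370.136120
x = (6336.680846·-23.268 − 8.938·928.631098) / -4370.136120 = 35.637790
y = (171.942·928.631098 − 6336.680846·41.328) / -4370.136120 = 23.388667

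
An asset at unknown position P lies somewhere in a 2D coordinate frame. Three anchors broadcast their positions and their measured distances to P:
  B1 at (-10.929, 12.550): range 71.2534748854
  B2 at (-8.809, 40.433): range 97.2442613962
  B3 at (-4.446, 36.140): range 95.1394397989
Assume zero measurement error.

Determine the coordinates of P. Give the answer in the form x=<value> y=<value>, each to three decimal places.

eq1: (x + 10.929)² + (y − 12.550)² = 71.2534748854²
eq2: (x + 8.809)² + (y − 40.433)² = 97.2442613962²
eq3: (x + 4.446)² + (y − 36.140)² = 95.1394397989²
eq2−eq1, eq2−eq3 (x²,y² cancel):
  -4.240·x − 55.766·y = 2943.908262
  8.726·x − 8.586·y = 18.373915
det = -4.240·-8.586 − -55.766·8.726 = 523.018756
x = (2943.908262·-8.586 − -55.766·18.373915) / 523.018756 = -46.368809
y = (-4.240·18.373915 − 2943.908262·8.726) / 523.018756 = -49.264866

x=-46.369 y=-49.265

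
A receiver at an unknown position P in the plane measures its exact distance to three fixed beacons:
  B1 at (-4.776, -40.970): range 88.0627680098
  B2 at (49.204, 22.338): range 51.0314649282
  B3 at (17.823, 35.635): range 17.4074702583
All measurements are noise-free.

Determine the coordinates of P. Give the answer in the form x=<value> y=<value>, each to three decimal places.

x=4.321 y=46.622

eq1: (x + 4.776)² + (y + 40.970)² = 88.0627680098²
eq2: (x − 49.204)² + (y − 22.338)² = 51.0314649282²
eq3: (x − 17.823)² + (y − 35.635)² = 17.4074702583²
eq2−eq1, eq2−eq3 (x²,y² cancel):
  -107.960·x − 126.616·y = -6369.509481
  -62.762·x + 26.594·y = 968.683086
det = -107.960·26.594 − -126.616·-62.762 = -10817.761632
x = (-6369.509481·26.594 − -126.616·968.683086) / -10817.761632 = 4.320668
y = (-107.960·968.683086 − -6369.509481·-62.762) / -10817.761632 = 46.621676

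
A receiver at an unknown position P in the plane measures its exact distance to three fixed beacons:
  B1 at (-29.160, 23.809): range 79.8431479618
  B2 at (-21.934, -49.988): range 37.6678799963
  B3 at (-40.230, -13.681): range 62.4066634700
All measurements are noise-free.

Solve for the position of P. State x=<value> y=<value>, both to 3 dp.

x=15.021 y=-42.696

eq1: (x + 29.160)² + (y − 23.809)² = 79.8431479618²
eq2: (x + 21.934)² + (y + 49.988)² = 37.6678799963²
eq3: (x + 40.230)² + (y + 13.681)² = 62.4066634700²
eq1−eq2, eq1−eq3 (x²,y² cancel):
  14.452·x − 147.594·y = 6518.785512
  -22.140·x − 74.980·y = 2868.785211
det = 14.452·-74.980 − -147.594·-22.140 = -4351.342120
x = (6518.785512·-74.980 − -147.594·2868.785211) / -4351.342120 = 15.021355
y = (14.452·2868.785211 − 6518.785512·-22.140) / -4351.342120 = -42.696159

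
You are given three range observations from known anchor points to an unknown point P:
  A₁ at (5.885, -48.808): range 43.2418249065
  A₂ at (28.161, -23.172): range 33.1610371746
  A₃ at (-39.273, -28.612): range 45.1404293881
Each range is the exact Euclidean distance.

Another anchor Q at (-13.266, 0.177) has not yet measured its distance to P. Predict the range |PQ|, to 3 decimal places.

eq1: (x − 5.885)² + (y + 48.808)² = 43.2418249065²
eq2: (x − 28.161)² + (y + 23.172)² = 33.1610371746²
eq3: (x + 39.273)² + (y + 28.612)² = 45.1404293881²
eq3−eq1, eq3−eq2 (x²,y² cancel):
  90.316·x − 40.392·y = 223.641960
  134.868·x + 10.880·y = -93.027589
det = 90.316·10.880 − -40.392·134.868 = 6430.226336
x = (223.641960·10.880 − -40.392·-93.027589) / 6430.226336 = -0.205956
y = (90.316·-93.027589 − 223.641960·134.868) / 6430.226336 = -5.997304
|P − Q| = √((-0.205956 − -13.266)² + (-5.997304 − 0.177)²) = 14.445995

14.446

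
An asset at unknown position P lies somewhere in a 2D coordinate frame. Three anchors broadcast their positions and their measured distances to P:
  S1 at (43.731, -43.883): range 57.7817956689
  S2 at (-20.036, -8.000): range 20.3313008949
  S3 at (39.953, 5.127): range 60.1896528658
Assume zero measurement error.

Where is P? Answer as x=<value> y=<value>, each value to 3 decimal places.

x=-11.335 y=-26.375

eq1: (x − 43.731)² + (y + 43.883)² = 57.7817956689²
eq2: (x + 20.036)² + (y + 8.000)² = 20.3313008949²
eq3: (x − 39.953)² + (y − 5.127)² = 60.1896528658²
eq3−eq2, eq3−eq1 (x²,y² cancel):
  -119.978·x − 26.254·y = 2052.345474
  7.556·x − 98.020·y = 2499.648113
det = -119.978·-98.020 − -26.254·7.556 = 11958.618784
x = (2052.345474·-98.020 − -26.254·2499.648113) / 11958.618784 = -11.334515
y = (-119.978·2499.648113 − 2052.345474·7.556) / 11958.618784 = -26.375145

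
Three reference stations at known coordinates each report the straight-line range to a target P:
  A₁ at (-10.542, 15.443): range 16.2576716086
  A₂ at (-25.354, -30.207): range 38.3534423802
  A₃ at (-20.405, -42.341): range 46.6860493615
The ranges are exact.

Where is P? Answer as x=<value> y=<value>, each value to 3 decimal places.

x=-3.066 y=1.006

eq1: (x + 10.542)² + (y − 15.443)² = 16.2576716086²
eq2: (x + 25.354)² + (y + 30.207)² = 38.3534423802²
eq3: (x + 20.405)² + (y + 42.341)² = 46.6860493615²
eq3−eq2, eq3−eq1 (x²,y² cancel):
  -9.898·x + 24.268·y = 54.764522
  19.726·x + 115.568·y = 55.771026
det = -9.898·115.568 − 24.268·19.726 = -1622.602632
x = (54.764522·115.568 − 24.268·55.771026) / -1622.602632 = -3.066416
y = (-9.898·55.771026 − 54.764522·19.726) / -1622.602632 = 1.005980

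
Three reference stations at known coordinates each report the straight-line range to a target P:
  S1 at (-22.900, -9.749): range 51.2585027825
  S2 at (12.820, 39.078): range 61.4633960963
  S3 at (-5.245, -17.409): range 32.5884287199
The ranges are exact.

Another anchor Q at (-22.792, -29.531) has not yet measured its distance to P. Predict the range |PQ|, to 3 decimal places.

50.747

eq1: (x + 22.900)² + (y + 9.749)² = 51.2585027825²
eq2: (x − 12.820)² + (y − 39.078)² = 61.4633960963²
eq3: (x + 5.245)² + (y + 17.409)² = 32.5884287199²
eq2−eq3, eq2−eq1 (x²,y² cancel):
  -36.130·x − 112.974·y = 1354.884195
  -71.440·x − 97.654·y = 78.325469
det = -36.130·-97.654 − -112.974·-71.440 = -4542.623540
x = (1354.884195·-97.654 − -112.974·78.325469) / -4542.623540 = 27.178374
y = (-36.130·78.325469 − 1354.884195·-71.440) / -4542.623540 = -20.684749
|P − Q| = √((27.178374 − -22.792)² + (-20.684749 − -29.531)²) = 50.747358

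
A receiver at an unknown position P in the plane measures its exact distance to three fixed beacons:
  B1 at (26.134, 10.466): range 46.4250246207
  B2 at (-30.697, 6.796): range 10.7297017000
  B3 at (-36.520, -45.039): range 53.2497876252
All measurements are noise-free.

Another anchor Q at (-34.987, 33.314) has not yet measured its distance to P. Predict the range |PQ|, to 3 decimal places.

eq1: (x − 26.134)² + (y − 10.466)² = 46.4250246207²
eq2: (x + 30.697)² + (y − 6.796)² = 10.7297017000²
eq3: (x + 36.520)² + (y + 45.039)² = 53.2497876252²
eq1−eq2, eq1−eq3 (x²,y² cancel):
  -113.662·x − 7.340·y = 2236.124725
  -125.308·x − 111.010·y = 1889.441838
det = -113.662·-111.010 − -7.340·-125.308 = 11697.857900
x = (2236.124725·-111.010 − -7.340·1889.441838) / 11697.857900 = -20.034754
y = (-113.662·1889.441838 − 2236.124725·-125.308) / 11697.857900 = 5.594749
|P − Q| = √((-20.034754 − -34.987)² + (5.594749 − 33.314)²) = 31.494865

31.495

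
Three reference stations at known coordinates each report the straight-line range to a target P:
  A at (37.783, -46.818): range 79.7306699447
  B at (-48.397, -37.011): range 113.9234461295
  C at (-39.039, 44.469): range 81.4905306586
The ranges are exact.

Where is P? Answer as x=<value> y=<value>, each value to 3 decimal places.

eq1: (x − 37.783)² + (y + 46.818)² = 79.7306699447²
eq2: (x + 48.397)² + (y + 37.011)² = 113.9234461295²
eq3: (x + 39.039)² + (y − 44.469)² = 81.4905306586²
eq1−eq2, eq1−eq3 (x²,y² cancel):
  -172.360·x + 19.614·y = -6528.968331
  -153.644·x + 182.574·y = -401.671588
det = -172.360·182.574 − 19.614·-153.644 = -28454.881224
x = (-6528.968331·182.574 − 19.614·-401.671588) / -28454.881224 = 41.614705
y = (-172.360·-401.671588 − -6528.968331·-153.644) / -28454.881224 = 32.820544

x=41.615 y=32.821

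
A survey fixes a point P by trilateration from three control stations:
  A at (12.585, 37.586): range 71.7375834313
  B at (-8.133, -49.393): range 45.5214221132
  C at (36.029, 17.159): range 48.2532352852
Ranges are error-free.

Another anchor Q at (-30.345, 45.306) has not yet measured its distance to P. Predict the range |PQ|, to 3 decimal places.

99.528

eq1: (x − 12.585)² + (y − 37.586)² = 71.7375834313²
eq2: (x + 8.133)² + (y + 49.393)² = 45.5214221132²
eq3: (x − 36.029)² + (y − 17.159)² = 48.2532352852²
eq1−eq2, eq1−eq3 (x²,y² cancel):
  -41.436·x − 173.958·y = 4008.805522
  46.888·x − 40.854·y = 2839.336662
det = -41.436·-40.854 − -173.958·46.888 = 9849.369048
x = (4008.805522·-40.854 − -173.958·2839.336662) / 9849.369048 = 33.519872
y = (-41.436·2839.336662 − 4008.805522·46.888) / 9849.369048 = -31.028955
|P − Q| = √((33.519872 − -30.345)² + (-31.028955 − 45.306)²) = 99.527620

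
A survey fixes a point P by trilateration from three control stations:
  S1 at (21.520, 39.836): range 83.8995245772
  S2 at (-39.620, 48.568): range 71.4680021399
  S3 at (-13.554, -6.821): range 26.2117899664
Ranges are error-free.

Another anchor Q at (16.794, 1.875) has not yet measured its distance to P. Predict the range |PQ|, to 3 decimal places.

eq1: (x − 21.520)² + (y − 39.836)² = 83.8995245772²
eq2: (x + 39.620)² + (y − 48.568)² = 71.4680021399²
eq3: (x + 13.554)² + (y + 6.821)² = 26.2117899664²
eq2−eq3, eq2−eq1 (x²,y² cancel):
  52.132·x − 110.778·y = 722.259330
  122.280·x − 17.464·y = -3810.032622
det = 52.132·-17.464 − -110.778·122.280 = 12635.500592
x = (722.259330·-17.464 − -110.778·-3810.032622) / 12635.500592 = -34.401592
y = (52.132·-3810.032622 − 722.259330·122.280) / 12635.500592 = -22.709230
|P − Q| = √((-34.401592 − 16.794)² + (-22.709230 − 1.875)²) = 56.792367

56.792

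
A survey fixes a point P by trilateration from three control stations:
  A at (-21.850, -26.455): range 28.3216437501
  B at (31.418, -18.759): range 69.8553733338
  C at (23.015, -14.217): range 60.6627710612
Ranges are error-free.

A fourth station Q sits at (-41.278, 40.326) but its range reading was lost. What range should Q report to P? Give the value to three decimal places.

eq1: (x + 21.850)² + (y + 26.455)² = 28.3216437501²
eq2: (x − 31.418)² + (y + 18.759)² = 69.8553733338²
eq3: (x − 23.015)² + (y + 14.217)² = 60.6627710612²
eq1−eq2, eq1−eq3 (x²,y² cancel):
  106.536·x + 15.392·y = -3915.956399
  89.730·x + 24.476·y = -3323.332499
det = 106.536·24.476 − 15.392·89.730 = 1226.450976
x = (-3915.956399·24.476 − 15.392·-3323.332499) / 1226.450976 = -36.441909
y = (106.536·-3323.332499 − -3915.956399·89.730) / 1226.450976 = -2.181729
|P − Q| = √((-36.441909 − -41.278)² + (-2.181729 − 40.326)²) = 42.781945

42.782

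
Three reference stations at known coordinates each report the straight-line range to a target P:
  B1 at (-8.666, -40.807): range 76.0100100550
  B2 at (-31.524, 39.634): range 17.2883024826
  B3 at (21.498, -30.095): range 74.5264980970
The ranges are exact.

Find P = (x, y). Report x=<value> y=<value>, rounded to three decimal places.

x=-14.883 y=34.948

eq1: (x + 8.666)² + (y + 40.807)² = 76.0100100550²
eq2: (x + 31.524)² + (y − 39.634)² = 17.2883024826²
eq3: (x − 21.498)² + (y + 30.095)² = 74.5264980970²
eq3−eq1, eq3−eq2 (x²,y² cancel):
  -60.328·x − 21.424·y = 149.115066
  -106.044·x + 139.458·y = 6452.057019
det = -60.328·139.458 − -21.424·-106.044 = -10685.108880
x = (149.115066·139.458 − -21.424·6452.057019) / -10685.108880 = -14.882783
y = (-60.328·6452.057019 − 149.115066·-106.044) / -10685.108880 = 34.948351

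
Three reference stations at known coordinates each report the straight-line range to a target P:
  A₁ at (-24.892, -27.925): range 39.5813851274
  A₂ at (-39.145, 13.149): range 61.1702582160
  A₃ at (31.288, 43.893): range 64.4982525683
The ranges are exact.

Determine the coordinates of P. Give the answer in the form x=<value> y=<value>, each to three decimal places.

x=13.448 y=-18.089

eq1: (x + 24.892)² + (y + 27.925)² = 39.5813851274²
eq2: (x + 39.145)² + (y − 13.149)² = 61.1702582160²
eq3: (x − 31.288)² + (y − 43.893)² = 64.4982525683²
eq2−eq3, eq2−eq1 (x²,y² cancel):
  140.866·x + 61.488·y = 782.083073
  28.506·x − 82.148·y = 1869.304505
det = 140.866·-82.148 − 61.488·28.506 = -13324.637096
x = (782.083073·-82.148 − 61.488·1869.304505) / -13324.637096 = 13.447748
y = (140.866·1869.304505 − 782.083073·28.506) / -13324.637096 = -18.088852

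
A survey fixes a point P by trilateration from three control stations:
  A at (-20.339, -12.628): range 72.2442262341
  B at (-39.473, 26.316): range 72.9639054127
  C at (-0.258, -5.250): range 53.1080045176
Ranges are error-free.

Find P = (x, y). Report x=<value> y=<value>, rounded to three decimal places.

x=32.803 y=36.312

eq1: (x + 20.339)² + (y + 12.628)² = 72.2442262341²
eq2: (x + 39.473)² + (y − 26.316)² = 72.9639054127²
eq3: (x + 0.258)² + (y + 5.250)² = 53.1080045176²
eq3−eq1, eq3−eq2 (x²,y² cancel):
  -40.162·x − 14.756·y = -1853.255839
  -78.430·x + 63.132·y = -280.250828
det = -40.162·63.132 − -14.756·-78.430 = -3692.820464
x = (-1853.255839·63.132 − -14.756·-280.250828) / -3692.820464 = 32.802875
y = (-40.162·-280.250828 − -1853.255839·-78.430) / -3692.820464 = 36.312467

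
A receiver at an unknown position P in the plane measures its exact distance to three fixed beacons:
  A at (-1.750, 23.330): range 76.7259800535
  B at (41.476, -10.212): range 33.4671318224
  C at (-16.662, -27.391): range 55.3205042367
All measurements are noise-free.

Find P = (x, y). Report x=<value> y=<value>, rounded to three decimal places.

x=36.327 y=-43.281

eq1: (x + 1.750)² + (y − 23.330)² = 76.7259800535²
eq2: (x − 41.476)² + (y + 10.212)² = 33.4671318224²
eq3: (x + 16.662)² + (y + 27.391)² = 55.3205042367²
eq2−eq1, eq2−eq3 (x²,y² cancel):
  -86.452·x + 67.084·y = -6044.019223
  -116.276·x − 34.358·y = -2736.963672
det = -86.452·-34.358 − 67.084·-116.276 = 10770.577000
x = (-6044.019223·-34.358 − 67.084·-2736.963672) / 10770.577000 = 36.327384
y = (-86.452·-2736.963672 − -6044.019223·-116.276) / 10770.577000 = -43.280726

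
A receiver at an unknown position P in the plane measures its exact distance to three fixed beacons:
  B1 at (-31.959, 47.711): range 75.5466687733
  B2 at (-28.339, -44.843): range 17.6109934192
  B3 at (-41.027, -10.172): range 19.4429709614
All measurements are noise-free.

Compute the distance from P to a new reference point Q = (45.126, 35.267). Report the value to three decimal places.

eq1: (x + 31.959)² + (y − 47.711)² = 75.5466687733²
eq2: (x + 28.339)² + (y + 44.843)² = 17.6109934192²
eq3: (x + 41.027)² + (y + 10.172)² = 19.4429709614²
eq2−eq3, eq2−eq1 (x²,y² cancel):
  -25.376·x + 69.342·y = -1095.191288
  -7.240·x + 185.108·y = -4913.428442
det = -25.376·185.108 − 69.342·-7.240 = -4195.264528
x = (-1095.191288·185.108 − 69.342·-4913.428442) / -4195.264528 = -32.889055
y = (-25.376·-4913.428442 − -1095.191288·-7.240) / -4195.264528 = -27.829944
|P − Q| = √((-32.889055 − 45.126)² + (-27.829944 − 35.267)²) = 100.337297

100.337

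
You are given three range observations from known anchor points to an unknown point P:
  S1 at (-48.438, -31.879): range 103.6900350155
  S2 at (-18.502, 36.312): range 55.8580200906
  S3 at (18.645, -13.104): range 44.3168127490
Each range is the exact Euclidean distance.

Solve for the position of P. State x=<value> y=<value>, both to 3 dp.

x=36.640 y=27.395

eq1: (x + 48.438)² + (y + 31.879)² = 103.6900350155²
eq2: (x + 18.502)² + (y − 36.312)² = 55.8580200906²
eq3: (x − 18.645)² + (y + 13.104)² = 44.3168127490²
eq2−eq3, eq2−eq1 (x²,y² cancel):
  74.294·x − 98.832·y = 14.604009
  -59.872·x − 136.382·y = -5929.879816
det = 74.294·-136.382 − -98.832·-59.872 = -16049.633812
x = (14.604009·-136.382 − -98.832·-5929.879816) / -16049.633812 = 36.639690
y = (74.294·-5929.879816 − 14.604009·-59.872) / -16049.633812 = 27.395025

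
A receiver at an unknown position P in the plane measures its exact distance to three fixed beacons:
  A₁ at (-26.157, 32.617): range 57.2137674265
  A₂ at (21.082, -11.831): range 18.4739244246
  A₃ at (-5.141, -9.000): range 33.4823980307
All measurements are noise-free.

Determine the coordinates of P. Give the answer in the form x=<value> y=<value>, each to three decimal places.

x=24.643 y=6.296

eq1: (x + 26.157)² + (y − 32.617)² = 57.2137674265²
eq2: (x − 21.082)² + (y + 11.831)² = 18.4739244246²
eq3: (x + 5.141)² + (y + 9.000)² = 33.4823980307²
eq3−eq1, eq3−eq2 (x²,y² cancel):
  -42.032·x + 83.234·y = -511.716748
  52.446·x − 5.662·y = 1256.778498
det = -42.032·-5.662 − 83.234·52.446 = -4127.305180
x = (-511.716748·-5.662 − 83.234·1256.778498) / -4127.305180 = 24.643044
y = (-42.032·1256.778498 − -511.716748·52.446) / -4127.305180 = 6.296461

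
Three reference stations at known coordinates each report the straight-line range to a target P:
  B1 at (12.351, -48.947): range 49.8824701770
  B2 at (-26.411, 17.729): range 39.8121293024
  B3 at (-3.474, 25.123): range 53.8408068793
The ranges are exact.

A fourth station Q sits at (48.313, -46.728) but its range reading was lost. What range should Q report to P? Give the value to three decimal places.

eq1: (x − 12.351)² + (y + 48.947)² = 49.8824701770²
eq2: (x + 26.411)² + (y − 17.729)² = 39.8121293024²
eq3: (x + 3.474)² + (y − 25.123)² = 53.8408068793²
eq1−eq3, eq1−eq2 (x²,y² cancel):
  -31.650·x + 148.140·y = -2315.693859
  -77.524·x + 133.352·y = -633.242457
det = -31.650·133.352 − 148.140·-77.524 = 7263.814560
x = (-2315.693859·133.352 − 148.140·-633.242457) / 7263.814560 = -29.597929
y = (-31.650·-633.242457 − -2315.693859·-77.524) / 7263.814560 = -21.955369
|P − Q| = √((-29.597929 − 48.313)² + (-21.955369 − -46.728)²) = 81.754487

81.754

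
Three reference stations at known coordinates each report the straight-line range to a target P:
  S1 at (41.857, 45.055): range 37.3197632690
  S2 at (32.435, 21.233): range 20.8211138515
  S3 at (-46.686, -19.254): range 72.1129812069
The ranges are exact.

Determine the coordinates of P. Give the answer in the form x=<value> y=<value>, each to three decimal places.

x=11.696 y=23.076

eq1: (x − 41.857)² + (y − 45.055)² = 37.3197632690²
eq2: (x − 32.435)² + (y − 21.233)² = 20.8211138515²
eq3: (x + 46.686)² + (y + 19.254)² = 72.1129812069²
eq3−eq2, eq3−eq1 (x²,y² cancel):
  158.242·x + 80.974·y = 3719.333679
  177.086·x + 128.618·y = 5039.179690
det = 158.242·128.618 − 80.974·177.086 = 6013.407792
x = (3719.333679·128.618 − 80.974·5039.179690) / 6013.407792 = 11.695652
y = (158.242·5039.179690 − 3719.333679·177.086) / 6013.407792 = 23.076424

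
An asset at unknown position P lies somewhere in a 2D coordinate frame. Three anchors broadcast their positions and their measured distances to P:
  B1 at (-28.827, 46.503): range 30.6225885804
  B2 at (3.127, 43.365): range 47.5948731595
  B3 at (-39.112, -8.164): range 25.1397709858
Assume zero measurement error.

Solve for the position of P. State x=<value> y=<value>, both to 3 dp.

eq1: (x + 28.827)² + (y − 46.503)² = 30.6225885804²
eq2: (x − 3.127)² + (y − 43.365)² = 47.5948731595²
eq3: (x + 39.112)² + (y + 8.164)² = 25.1397709858²
eq1−eq2, eq1−eq3 (x²,y² cancel):
  63.908·x − 6.276·y = -2430.752604
  -20.570·x − 109.334·y = -1091.390652
det = 63.908·-109.334 − -6.276·-20.570 = -7116.414592
x = (-2430.752604·-109.334 − -6.276·-1091.390652) / -7116.414592 = -36.382694
y = (63.908·-1091.390652 − -2430.752604·-20.570) / -7116.414592 = 16.827178

x=-36.383 y=16.827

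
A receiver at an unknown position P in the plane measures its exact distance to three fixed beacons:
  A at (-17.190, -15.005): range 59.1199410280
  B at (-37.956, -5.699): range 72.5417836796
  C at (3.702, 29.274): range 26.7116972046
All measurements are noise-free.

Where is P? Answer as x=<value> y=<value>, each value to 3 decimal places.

eq1: (x + 17.190)² + (y + 15.005)² = 59.1199410280²
eq2: (x + 37.956)² + (y + 5.699)² = 72.5417836796²
eq3: (x − 3.702)² + (y − 29.274)² = 26.7116972046²
eq1−eq2, eq1−eq3 (x²,y² cancel):
  -41.532·x + 18.612·y = -814.652540
  41.784·x + 88.558·y = 3131.678415
det = -41.532·88.558 − 18.612·41.784 = -4455.674664
x = (-814.652540·88.558 − 18.612·3131.678415) / -4455.674664 = 29.272963
y = (-41.532·3131.678415 − -814.652540·41.784) / -4455.674664 = 21.551265

x=29.273 y=21.551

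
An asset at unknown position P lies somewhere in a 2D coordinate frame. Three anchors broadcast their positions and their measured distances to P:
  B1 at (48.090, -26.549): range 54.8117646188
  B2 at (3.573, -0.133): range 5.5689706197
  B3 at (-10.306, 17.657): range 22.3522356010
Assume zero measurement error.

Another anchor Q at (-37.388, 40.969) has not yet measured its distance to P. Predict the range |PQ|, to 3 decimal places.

eq1: (x − 48.090)² + (y + 26.549)² = 54.8117646188²
eq2: (x − 3.573)² + (y + 0.133)² = 5.5689706197²
eq3: (x + 10.306)² + (y − 17.657)² = 22.3522356010²
eq3−eq1, eq3−eq2 (x²,y² cancel):
  116.792·x − 88.412·y = 94.807112
  27.758·x − 35.580·y = 63.409736
det = 116.792·-35.580 − -88.412·27.758 = -1701.319064
x = (94.807112·-35.580 − -88.412·63.409736) / -1701.319064 = -1.312478
y = (116.792·63.409736 − 94.807112·27.758) / -1701.319064 = -2.806113
|P − Q| = √((-1.312478 − -37.388)² + (-2.806113 − 40.969)²) = 56.724808

56.725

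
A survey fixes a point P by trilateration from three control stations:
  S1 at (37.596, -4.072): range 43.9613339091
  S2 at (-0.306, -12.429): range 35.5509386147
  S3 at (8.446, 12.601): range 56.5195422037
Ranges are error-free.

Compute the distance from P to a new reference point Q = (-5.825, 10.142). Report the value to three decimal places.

eq1: (x − 37.596)² + (y + 4.072)² = 43.9613339091²
eq2: (x + 0.306)² + (y + 12.429)² = 35.5509386147²
eq3: (x − 8.446)² + (y − 12.601)² = 56.5195422037²
eq3−eq1, eq3−eq2 (x²,y² cancel):
  58.300·x − 33.346·y = 2461.780055
  -17.504·x − 50.060·y = 1855.042975
det = 58.300·-50.060 − -33.346·-17.504 = -3502.186384
x = (2461.780055·-50.060 − -33.346·1855.042975) / -3502.186384 = 17.525751
y = (58.300·1855.042975 − 2461.780055·-17.504) / -3502.186384 = -43.184453
|P − Q| = √((17.525751 − -5.825)² + (-43.184453 − 10.142)²) = 58.214845

58.215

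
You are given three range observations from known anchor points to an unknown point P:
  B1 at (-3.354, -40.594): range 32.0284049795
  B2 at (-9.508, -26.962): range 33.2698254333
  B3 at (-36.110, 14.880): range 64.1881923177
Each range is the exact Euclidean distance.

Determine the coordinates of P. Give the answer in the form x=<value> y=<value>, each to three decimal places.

eq1: (x + 3.354)² + (y + 40.594)² = 32.0284049795²
eq2: (x + 9.508)² + (y + 26.962)² = 33.2698254333²
eq3: (x + 36.110)² + (y − 14.880)² = 64.1881923177²
eq3−eq1, eq3−eq2 (x²,y² cancel):
  65.512·x − 110.948·y = 3228.080959
  53.204·x − 83.684·y = 2305.247757
det = 65.512·-83.684 − -110.948·53.204 = 420.571184
x = (3228.080959·-83.684 − -110.948·2305.247757) / 420.571184 = -34.182320
y = (65.512·2305.247757 − 3228.080959·53.204) / 420.571184 = -49.279240

x=-34.182 y=-49.279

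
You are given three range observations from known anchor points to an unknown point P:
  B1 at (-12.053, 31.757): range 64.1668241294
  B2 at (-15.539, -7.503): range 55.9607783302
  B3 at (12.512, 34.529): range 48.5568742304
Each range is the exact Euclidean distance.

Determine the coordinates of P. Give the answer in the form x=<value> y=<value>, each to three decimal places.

x=40.376 y=-5.237

eq1: (x + 12.053)² + (y − 31.757)² = 64.1668241294²
eq2: (x + 15.539)² + (y + 7.503)² = 55.9607783302²
eq3: (x − 12.512)² + (y − 34.529)² = 48.5568742304²
eq3−eq2, eq3−eq1 (x²,y² cancel):
  -56.102·x − 84.064·y = -1824.885131
  -49.130·x − 5.544·y = -1954.631411
det = -56.102·-5.544 − -84.064·-49.130 = -3819.034832
x = (-1824.885131·-5.544 − -84.064·-1954.631411) / -3819.034832 = 40.375901
y = (-56.102·-1954.631411 − -1824.885131·-49.130) / -3819.034832 = -5.237482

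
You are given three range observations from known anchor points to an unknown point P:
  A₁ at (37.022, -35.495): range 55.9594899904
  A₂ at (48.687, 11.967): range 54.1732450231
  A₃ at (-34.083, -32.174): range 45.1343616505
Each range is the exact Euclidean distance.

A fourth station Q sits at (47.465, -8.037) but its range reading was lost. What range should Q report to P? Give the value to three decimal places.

eq1: (x − 37.022)² + (y + 35.495)² = 55.9594899904²
eq2: (x − 48.687)² + (y − 11.967)² = 54.1732450231²
eq3: (x + 34.083)² + (y + 32.174)² = 45.1343616505²
eq3−eq2, eq3−eq1 (x²,y² cancel):
  165.540·x + 88.282·y = -580.813982
  142.210·x − 6.642·y = -660.647574
det = 165.540·-6.642 − 88.282·142.210 = -13654.099900
x = (-580.813982·-6.642 − 88.282·-660.647574) / -13654.099900 = -4.554021
y = (165.540·-660.647574 − -580.813982·142.210) / -13654.099900 = 1.960293
|P − Q| = √((-4.554021 − 47.465)² + (1.960293 − -8.037)²) = 52.970977

52.971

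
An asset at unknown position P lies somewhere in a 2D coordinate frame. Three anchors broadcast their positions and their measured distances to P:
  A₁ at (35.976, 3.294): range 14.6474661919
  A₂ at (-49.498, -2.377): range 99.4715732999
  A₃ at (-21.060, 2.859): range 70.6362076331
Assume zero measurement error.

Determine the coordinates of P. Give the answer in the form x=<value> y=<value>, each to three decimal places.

x=49.268 y=9.447

eq1: (x − 35.976)² + (y − 3.294)² = 14.6474661919²
eq2: (x + 49.498)² + (y + 2.377)² = 99.4715732999²
eq3: (x + 21.060)² + (y − 2.859)² = 70.6362076331²
eq1−eq3, eq1−eq2 (x²,y² cancel):
  -114.072·x − 0.870·y = -5628.351094
  -170.948·x − 11.342·y = -8529.466508
det = -114.072·-11.342 − -0.870·-170.948 = 1145.079864
x = (-5628.351094·-11.342 − -0.870·-8529.466508) / 1145.079864 = 49.268286
y = (-114.072·-8529.466508 − -5628.351094·-170.948) / 1145.079864 = 9.447324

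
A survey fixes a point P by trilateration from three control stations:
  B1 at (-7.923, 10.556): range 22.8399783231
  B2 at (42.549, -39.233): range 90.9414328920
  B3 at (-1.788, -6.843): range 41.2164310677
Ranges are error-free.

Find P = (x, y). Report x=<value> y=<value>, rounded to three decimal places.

x=-12.903 y=32.847

eq1: (x + 7.923)² + (y − 10.556)² = 22.8399783231²
eq2: (x − 42.549)² + (y + 39.233)² = 90.9414328920²
eq3: (x + 1.788)² + (y + 6.843)² = 41.2164310677²
eq3−eq1, eq3−eq2 (x²,y² cancel):
  -12.270·x + 34.798·y = 1301.309052
  88.674·x − 64.780·y = -3271.927929
det = -12.270·-64.780 − 34.798·88.674 = -2290.827252
x = (1301.309052·-64.780 − 34.798·-3271.927929) / -2290.827252 = -12.902652
y = (-12.270·-3271.927929 − 1301.309052·88.674) / -2290.827252 = 32.846529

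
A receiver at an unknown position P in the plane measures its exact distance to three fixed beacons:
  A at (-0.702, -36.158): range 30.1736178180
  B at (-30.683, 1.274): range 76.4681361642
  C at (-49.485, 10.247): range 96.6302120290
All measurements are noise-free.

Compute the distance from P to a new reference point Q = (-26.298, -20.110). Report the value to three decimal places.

60.324

eq1: (x + 0.702)² + (y + 36.158)² = 30.1736178180²
eq2: (x + 30.683)² + (y − 1.274)² = 76.4681361642²
eq3: (x + 49.485)² + (y − 10.247)² = 96.6302120290²
eq2−eq3, eq2−eq1 (x²,y² cancel):
  -37.604·x + 17.946·y = -1879.325359
  59.962·x − 74.864·y = 5301.752839
det = -37.604·-74.864 − 17.946·59.962 = 1739.107804
x = (-1879.325359·-74.864 − 17.946·5301.752839) / 1739.107804 = 26.190761
y = (-37.604·5301.752839 − -1879.325359·59.962) / 1739.107804 = -49.841077
|P − Q| = √((26.190761 − -26.298)² + (-49.841077 − -20.110)²) = 60.324183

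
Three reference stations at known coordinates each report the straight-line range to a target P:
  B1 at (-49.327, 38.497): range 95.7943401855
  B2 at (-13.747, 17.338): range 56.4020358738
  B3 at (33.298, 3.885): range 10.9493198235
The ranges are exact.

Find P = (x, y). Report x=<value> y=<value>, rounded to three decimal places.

eq1: (x + 49.327)² + (y − 38.497)² = 95.7943401855²
eq2: (x + 13.747)² + (y − 17.338)² = 56.4020358738²
eq3: (x − 33.298)² + (y − 3.885)² = 10.9493198235²
eq2−eq1, eq2−eq3 (x²,y² cancel):
  -71.160·x + 42.318·y = -2569.780276
  94.090·x − 26.906·y = 3695.565822
det = -71.160·-26.906 − 42.318·94.090 = -2067.069660
x = (-2569.780276·-26.906 − 42.318·3695.565822) / -2067.069660 = 42.207792
y = (-71.160·3695.565822 − -2569.780276·94.090) / -2067.069660 = 10.249213

x=42.208 y=10.249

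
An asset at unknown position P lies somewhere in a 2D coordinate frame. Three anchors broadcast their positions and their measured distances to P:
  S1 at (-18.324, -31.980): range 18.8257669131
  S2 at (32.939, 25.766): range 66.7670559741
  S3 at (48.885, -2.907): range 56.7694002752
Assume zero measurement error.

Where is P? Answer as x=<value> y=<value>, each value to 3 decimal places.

x=0.492 y=-32.587

eq1: (x + 18.324)² + (y + 31.980)² = 18.8257669131²
eq2: (x − 32.939)² + (y − 25.766)² = 66.7670559741²
eq3: (x − 48.885)² + (y + 2.907)² = 56.7694002752²
eq2−eq3, eq2−eq1 (x²,y² cancel):
  31.892·x − 57.346·y = 1884.404353
  -102.526·x − 115.492·y = 3713.055163
det = 31.892·-115.492 − -57.346·-102.526 = -9562.726860
x = (1884.404353·-115.492 − -57.346·3713.055163) / -9562.726860 = 0.491990
y = (31.892·3713.055163 − 1884.404353·-102.526) / -9562.726860 = -32.586646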